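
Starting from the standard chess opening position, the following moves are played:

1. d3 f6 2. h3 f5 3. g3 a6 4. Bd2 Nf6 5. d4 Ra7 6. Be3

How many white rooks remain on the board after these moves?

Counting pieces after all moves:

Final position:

  a b c d e f g h
  ─────────────────
8│· ♞ ♝ ♛ ♚ ♝ · ♜│8
7│♜ ♟ ♟ ♟ ♟ · ♟ ♟│7
6│♟ · · · · ♞ · ·│6
5│· · · · · ♟ · ·│5
4│· · · ♙ · · · ·│4
3│· · · · ♗ · ♙ ♙│3
2│♙ ♙ ♙ · ♙ ♙ · ·│2
1│♖ ♘ · ♕ ♔ ♗ ♘ ♖│1
  ─────────────────
  a b c d e f g h


2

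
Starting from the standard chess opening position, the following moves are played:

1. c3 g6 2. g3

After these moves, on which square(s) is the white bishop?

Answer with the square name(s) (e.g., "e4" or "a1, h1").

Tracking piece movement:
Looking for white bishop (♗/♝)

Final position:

  a b c d e f g h
  ─────────────────
8│♜ ♞ ♝ ♛ ♚ ♝ ♞ ♜│8
7│♟ ♟ ♟ ♟ ♟ ♟ · ♟│7
6│· · · · · · ♟ ·│6
5│· · · · · · · ·│5
4│· · · · · · · ·│4
3│· · ♙ · · · ♙ ·│3
2│♙ ♙ · ♙ ♙ ♙ · ♙│2
1│♖ ♘ ♗ ♕ ♔ ♗ ♘ ♖│1
  ─────────────────
  a b c d e f g h


c1, f1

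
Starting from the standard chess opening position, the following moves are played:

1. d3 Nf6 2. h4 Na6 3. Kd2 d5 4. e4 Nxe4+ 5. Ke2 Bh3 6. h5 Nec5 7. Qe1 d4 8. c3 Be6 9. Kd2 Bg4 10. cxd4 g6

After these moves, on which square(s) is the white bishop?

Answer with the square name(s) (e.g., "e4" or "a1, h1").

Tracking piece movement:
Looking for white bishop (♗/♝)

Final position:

  a b c d e f g h
  ─────────────────
8│♜ · · ♛ ♚ ♝ · ♜│8
7│♟ ♟ ♟ · ♟ ♟ · ♟│7
6│♞ · · · · · ♟ ·│6
5│· · ♞ · · · · ♙│5
4│· · · ♙ · · ♝ ·│4
3│· · · ♙ · · · ·│3
2│♙ ♙ · ♔ · ♙ ♙ ·│2
1│♖ ♘ ♗ · ♕ ♗ ♘ ♖│1
  ─────────────────
  a b c d e f g h


c1, f1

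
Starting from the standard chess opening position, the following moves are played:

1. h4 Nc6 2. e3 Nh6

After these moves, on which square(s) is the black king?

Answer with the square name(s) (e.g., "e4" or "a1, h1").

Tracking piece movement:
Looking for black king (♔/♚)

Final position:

  a b c d e f g h
  ─────────────────
8│♜ · ♝ ♛ ♚ ♝ · ♜│8
7│♟ ♟ ♟ ♟ ♟ ♟ ♟ ♟│7
6│· · ♞ · · · · ♞│6
5│· · · · · · · ·│5
4│· · · · · · · ♙│4
3│· · · · ♙ · · ·│3
2│♙ ♙ ♙ ♙ · ♙ ♙ ·│2
1│♖ ♘ ♗ ♕ ♔ ♗ ♘ ♖│1
  ─────────────────
  a b c d e f g h


e8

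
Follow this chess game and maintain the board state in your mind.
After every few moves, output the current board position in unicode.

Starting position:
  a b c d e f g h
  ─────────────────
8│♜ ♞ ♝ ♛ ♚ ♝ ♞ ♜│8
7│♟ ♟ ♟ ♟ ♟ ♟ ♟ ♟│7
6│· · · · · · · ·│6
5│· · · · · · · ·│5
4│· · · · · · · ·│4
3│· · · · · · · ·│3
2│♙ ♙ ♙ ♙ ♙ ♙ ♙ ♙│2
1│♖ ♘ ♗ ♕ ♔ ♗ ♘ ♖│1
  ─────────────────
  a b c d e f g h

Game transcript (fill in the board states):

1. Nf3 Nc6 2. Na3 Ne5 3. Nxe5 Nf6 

  a b c d e f g h
  ─────────────────
8│♜ · ♝ ♛ ♚ ♝ · ♜│8
7│♟ ♟ ♟ ♟ ♟ ♟ ♟ ♟│7
6│· · · · · ♞ · ·│6
5│· · · · ♘ · · ·│5
4│· · · · · · · ·│4
3│♘ · · · · · · ·│3
2│♙ ♙ ♙ ♙ ♙ ♙ ♙ ♙│2
1│♖ · ♗ ♕ ♔ ♗ · ♖│1
  ─────────────────
  a b c d e f g h

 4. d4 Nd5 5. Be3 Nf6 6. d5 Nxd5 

  a b c d e f g h
  ─────────────────
8│♜ · ♝ ♛ ♚ ♝ · ♜│8
7│♟ ♟ ♟ ♟ ♟ ♟ ♟ ♟│7
6│· · · · · · · ·│6
5│· · · ♞ ♘ · · ·│5
4│· · · · · · · ·│4
3│♘ · · · ♗ · · ·│3
2│♙ ♙ ♙ · ♙ ♙ ♙ ♙│2
1│♖ · · ♕ ♔ ♗ · ♖│1
  ─────────────────
  a b c d e f g h

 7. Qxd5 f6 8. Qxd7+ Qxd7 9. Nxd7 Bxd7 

  a b c d e f g h
  ─────────────────
8│♜ · · · ♚ ♝ · ♜│8
7│♟ ♟ ♟ ♝ ♟ · ♟ ♟│7
6│· · · · · ♟ · ·│6
5│· · · · · · · ·│5
4│· · · · · · · ·│4
3│♘ · · · ♗ · · ·│3
2│♙ ♙ ♙ · ♙ ♙ ♙ ♙│2
1│♖ · · · ♔ ♗ · ♖│1
  ─────────────────
  a b c d e f g h

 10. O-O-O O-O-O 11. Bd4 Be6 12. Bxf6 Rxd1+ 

  a b c d e f g h
  ─────────────────
8│· · ♚ · · ♝ · ♜│8
7│♟ ♟ ♟ · ♟ · ♟ ♟│7
6│· · · · ♝ ♗ · ·│6
5│· · · · · · · ·│5
4│· · · · · · · ·│4
3│♘ · · · · · · ·│3
2│♙ ♙ ♙ · ♙ ♙ ♙ ♙│2
1│· · ♔ ♜ · ♗ · ♖│1
  ─────────────────
  a b c d e f g h

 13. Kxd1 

  a b c d e f g h
  ─────────────────
8│· · ♚ · · ♝ · ♜│8
7│♟ ♟ ♟ · ♟ · ♟ ♟│7
6│· · · · ♝ ♗ · ·│6
5│· · · · · · · ·│5
4│· · · · · · · ·│4
3│♘ · · · · · · ·│3
2│♙ ♙ ♙ · ♙ ♙ ♙ ♙│2
1│· · · ♔ · ♗ · ♖│1
  ─────────────────
  a b c d e f g h


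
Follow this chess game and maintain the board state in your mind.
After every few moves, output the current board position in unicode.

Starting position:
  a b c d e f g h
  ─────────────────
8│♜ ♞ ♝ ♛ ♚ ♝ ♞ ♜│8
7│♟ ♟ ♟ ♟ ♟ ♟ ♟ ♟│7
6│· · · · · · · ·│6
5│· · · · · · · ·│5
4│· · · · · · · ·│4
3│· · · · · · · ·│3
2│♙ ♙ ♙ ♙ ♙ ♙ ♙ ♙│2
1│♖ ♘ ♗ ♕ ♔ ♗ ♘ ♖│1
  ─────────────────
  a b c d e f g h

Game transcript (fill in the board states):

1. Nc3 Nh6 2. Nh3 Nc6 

  a b c d e f g h
  ─────────────────
8│♜ · ♝ ♛ ♚ ♝ · ♜│8
7│♟ ♟ ♟ ♟ ♟ ♟ ♟ ♟│7
6│· · ♞ · · · · ♞│6
5│· · · · · · · ·│5
4│· · · · · · · ·│4
3│· · ♘ · · · · ♘│3
2│♙ ♙ ♙ ♙ ♙ ♙ ♙ ♙│2
1│♖ · ♗ ♕ ♔ ♗ · ♖│1
  ─────────────────
  a b c d e f g h

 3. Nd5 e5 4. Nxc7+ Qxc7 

  a b c d e f g h
  ─────────────────
8│♜ · ♝ · ♚ ♝ · ♜│8
7│♟ ♟ ♛ ♟ · ♟ ♟ ♟│7
6│· · ♞ · · · · ♞│6
5│· · · · ♟ · · ·│5
4│· · · · · · · ·│4
3│· · · · · · · ♘│3
2│♙ ♙ ♙ ♙ ♙ ♙ ♙ ♙│2
1│♖ · ♗ ♕ ♔ ♗ · ♖│1
  ─────────────────
  a b c d e f g h

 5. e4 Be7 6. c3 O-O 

  a b c d e f g h
  ─────────────────
8│♜ · ♝ · · ♜ ♚ ·│8
7│♟ ♟ ♛ ♟ ♝ ♟ ♟ ♟│7
6│· · ♞ · · · · ♞│6
5│· · · · ♟ · · ·│5
4│· · · · ♙ · · ·│4
3│· · ♙ · · · · ♘│3
2│♙ ♙ · ♙ · ♙ ♙ ♙│2
1│♖ · ♗ ♕ ♔ ♗ · ♖│1
  ─────────────────
  a b c d e f g h

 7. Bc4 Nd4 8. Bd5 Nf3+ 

  a b c d e f g h
  ─────────────────
8│♜ · ♝ · · ♜ ♚ ·│8
7│♟ ♟ ♛ ♟ ♝ ♟ ♟ ♟│7
6│· · · · · · · ♞│6
5│· · · ♗ ♟ · · ·│5
4│· · · · ♙ · · ·│4
3│· · ♙ · · ♞ · ♘│3
2│♙ ♙ · ♙ · ♙ ♙ ♙│2
1│♖ · ♗ ♕ ♔ · · ♖│1
  ─────────────────
  a b c d e f g h

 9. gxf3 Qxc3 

  a b c d e f g h
  ─────────────────
8│♜ · ♝ · · ♜ ♚ ·│8
7│♟ ♟ · ♟ ♝ ♟ ♟ ♟│7
6│· · · · · · · ♞│6
5│· · · ♗ ♟ · · ·│5
4│· · · · ♙ · · ·│4
3│· · ♛ · · ♙ · ♘│3
2│♙ ♙ · ♙ · ♙ · ♙│2
1│♖ · ♗ ♕ ♔ · · ♖│1
  ─────────────────
  a b c d e f g h


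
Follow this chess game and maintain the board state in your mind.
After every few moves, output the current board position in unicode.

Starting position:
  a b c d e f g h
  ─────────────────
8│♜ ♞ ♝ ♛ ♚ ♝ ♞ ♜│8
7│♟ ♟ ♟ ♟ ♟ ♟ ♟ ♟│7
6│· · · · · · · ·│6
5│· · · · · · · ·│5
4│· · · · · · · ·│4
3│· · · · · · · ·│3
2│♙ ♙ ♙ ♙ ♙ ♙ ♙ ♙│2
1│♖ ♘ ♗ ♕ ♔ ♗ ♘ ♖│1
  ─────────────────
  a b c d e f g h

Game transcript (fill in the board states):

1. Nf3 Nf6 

  a b c d e f g h
  ─────────────────
8│♜ ♞ ♝ ♛ ♚ ♝ · ♜│8
7│♟ ♟ ♟ ♟ ♟ ♟ ♟ ♟│7
6│· · · · · ♞ · ·│6
5│· · · · · · · ·│5
4│· · · · · · · ·│4
3│· · · · · ♘ · ·│3
2│♙ ♙ ♙ ♙ ♙ ♙ ♙ ♙│2
1│♖ ♘ ♗ ♕ ♔ ♗ · ♖│1
  ─────────────────
  a b c d e f g h

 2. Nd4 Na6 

  a b c d e f g h
  ─────────────────
8│♜ · ♝ ♛ ♚ ♝ · ♜│8
7│♟ ♟ ♟ ♟ ♟ ♟ ♟ ♟│7
6│♞ · · · · ♞ · ·│6
5│· · · · · · · ·│5
4│· · · ♘ · · · ·│4
3│· · · · · · · ·│3
2│♙ ♙ ♙ ♙ ♙ ♙ ♙ ♙│2
1│♖ ♘ ♗ ♕ ♔ ♗ · ♖│1
  ─────────────────
  a b c d e f g h

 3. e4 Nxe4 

  a b c d e f g h
  ─────────────────
8│♜ · ♝ ♛ ♚ ♝ · ♜│8
7│♟ ♟ ♟ ♟ ♟ ♟ ♟ ♟│7
6│♞ · · · · · · ·│6
5│· · · · · · · ·│5
4│· · · ♘ ♞ · · ·│4
3│· · · · · · · ·│3
2│♙ ♙ ♙ ♙ · ♙ ♙ ♙│2
1│♖ ♘ ♗ ♕ ♔ ♗ · ♖│1
  ─────────────────
  a b c d e f g h



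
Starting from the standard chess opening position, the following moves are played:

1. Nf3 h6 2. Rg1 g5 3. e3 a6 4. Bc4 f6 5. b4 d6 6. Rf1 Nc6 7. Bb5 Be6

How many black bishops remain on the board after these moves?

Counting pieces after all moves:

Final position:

  a b c d e f g h
  ─────────────────
8│♜ · · ♛ ♚ ♝ ♞ ♜│8
7│· ♟ ♟ · ♟ · · ·│7
6│♟ · ♞ ♟ ♝ ♟ · ♟│6
5│· ♗ · · · · ♟ ·│5
4│· ♙ · · · · · ·│4
3│· · · · ♙ ♘ · ·│3
2│♙ · ♙ ♙ · ♙ ♙ ♙│2
1│♖ ♘ ♗ ♕ ♔ ♖ · ·│1
  ─────────────────
  a b c d e f g h


2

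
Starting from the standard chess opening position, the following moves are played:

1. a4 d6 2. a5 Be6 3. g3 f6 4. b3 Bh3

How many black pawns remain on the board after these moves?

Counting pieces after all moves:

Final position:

  a b c d e f g h
  ─────────────────
8│♜ ♞ · ♛ ♚ ♝ ♞ ♜│8
7│♟ ♟ ♟ · ♟ · ♟ ♟│7
6│· · · ♟ · ♟ · ·│6
5│♙ · · · · · · ·│5
4│· · · · · · · ·│4
3│· ♙ · · · · ♙ ♝│3
2│· · ♙ ♙ ♙ ♙ · ♙│2
1│♖ ♘ ♗ ♕ ♔ ♗ ♘ ♖│1
  ─────────────────
  a b c d e f g h


8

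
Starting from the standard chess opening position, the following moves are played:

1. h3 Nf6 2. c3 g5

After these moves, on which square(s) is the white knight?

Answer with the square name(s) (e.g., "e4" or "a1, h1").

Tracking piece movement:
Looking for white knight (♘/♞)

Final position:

  a b c d e f g h
  ─────────────────
8│♜ ♞ ♝ ♛ ♚ ♝ · ♜│8
7│♟ ♟ ♟ ♟ ♟ ♟ · ♟│7
6│· · · · · ♞ · ·│6
5│· · · · · · ♟ ·│5
4│· · · · · · · ·│4
3│· · ♙ · · · · ♙│3
2│♙ ♙ · ♙ ♙ ♙ ♙ ·│2
1│♖ ♘ ♗ ♕ ♔ ♗ ♘ ♖│1
  ─────────────────
  a b c d e f g h


b1, g1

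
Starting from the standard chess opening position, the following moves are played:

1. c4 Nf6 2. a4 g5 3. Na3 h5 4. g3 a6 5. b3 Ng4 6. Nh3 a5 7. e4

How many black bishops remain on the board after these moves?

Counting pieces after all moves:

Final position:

  a b c d e f g h
  ─────────────────
8│♜ ♞ ♝ ♛ ♚ ♝ · ♜│8
7│· ♟ ♟ ♟ ♟ ♟ · ·│7
6│· · · · · · · ·│6
5│♟ · · · · · ♟ ♟│5
4│♙ · ♙ · ♙ · ♞ ·│4
3│♘ ♙ · · · · ♙ ♘│3
2│· · · ♙ · ♙ · ♙│2
1│♖ · ♗ ♕ ♔ ♗ · ♖│1
  ─────────────────
  a b c d e f g h


2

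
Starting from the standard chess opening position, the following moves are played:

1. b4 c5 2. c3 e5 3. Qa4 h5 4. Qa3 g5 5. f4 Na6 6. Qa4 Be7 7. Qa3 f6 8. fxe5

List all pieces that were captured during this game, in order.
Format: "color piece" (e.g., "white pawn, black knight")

Tracking captures:
  fxe5: captured black pawn

black pawn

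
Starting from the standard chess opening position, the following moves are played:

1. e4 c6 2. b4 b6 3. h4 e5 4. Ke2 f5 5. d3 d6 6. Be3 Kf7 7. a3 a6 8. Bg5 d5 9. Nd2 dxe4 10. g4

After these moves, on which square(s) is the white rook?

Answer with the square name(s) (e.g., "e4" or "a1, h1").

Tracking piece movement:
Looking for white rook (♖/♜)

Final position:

  a b c d e f g h
  ─────────────────
8│♜ ♞ ♝ ♛ · ♝ ♞ ♜│8
7│· · · · · ♚ ♟ ♟│7
6│♟ ♟ ♟ · · · · ·│6
5│· · · · ♟ ♟ ♗ ·│5
4│· ♙ · · ♟ · ♙ ♙│4
3│♙ · · ♙ · · · ·│3
2│· · ♙ ♘ ♔ ♙ · ·│2
1│♖ · · ♕ · ♗ ♘ ♖│1
  ─────────────────
  a b c d e f g h


a1, h1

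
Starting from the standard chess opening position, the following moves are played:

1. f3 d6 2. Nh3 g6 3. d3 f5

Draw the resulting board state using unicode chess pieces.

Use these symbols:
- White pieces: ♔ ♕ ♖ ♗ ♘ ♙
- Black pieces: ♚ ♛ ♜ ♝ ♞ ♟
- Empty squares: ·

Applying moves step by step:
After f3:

♜ ♞ ♝ ♛ ♚ ♝ ♞ ♜
♟ ♟ ♟ ♟ ♟ ♟ ♟ ♟
· · · · · · · ·
· · · · · · · ·
· · · · · · · ·
· · · · · ♙ · ·
♙ ♙ ♙ ♙ ♙ · ♙ ♙
♖ ♘ ♗ ♕ ♔ ♗ ♘ ♖


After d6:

♜ ♞ ♝ ♛ ♚ ♝ ♞ ♜
♟ ♟ ♟ · ♟ ♟ ♟ ♟
· · · ♟ · · · ·
· · · · · · · ·
· · · · · · · ·
· · · · · ♙ · ·
♙ ♙ ♙ ♙ ♙ · ♙ ♙
♖ ♘ ♗ ♕ ♔ ♗ ♘ ♖


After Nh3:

♜ ♞ ♝ ♛ ♚ ♝ ♞ ♜
♟ ♟ ♟ · ♟ ♟ ♟ ♟
· · · ♟ · · · ·
· · · · · · · ·
· · · · · · · ·
· · · · · ♙ · ♘
♙ ♙ ♙ ♙ ♙ · ♙ ♙
♖ ♘ ♗ ♕ ♔ ♗ · ♖


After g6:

♜ ♞ ♝ ♛ ♚ ♝ ♞ ♜
♟ ♟ ♟ · ♟ ♟ · ♟
· · · ♟ · · ♟ ·
· · · · · · · ·
· · · · · · · ·
· · · · · ♙ · ♘
♙ ♙ ♙ ♙ ♙ · ♙ ♙
♖ ♘ ♗ ♕ ♔ ♗ · ♖


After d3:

♜ ♞ ♝ ♛ ♚ ♝ ♞ ♜
♟ ♟ ♟ · ♟ ♟ · ♟
· · · ♟ · · ♟ ·
· · · · · · · ·
· · · · · · · ·
· · · ♙ · ♙ · ♘
♙ ♙ ♙ · ♙ · ♙ ♙
♖ ♘ ♗ ♕ ♔ ♗ · ♖


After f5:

♜ ♞ ♝ ♛ ♚ ♝ ♞ ♜
♟ ♟ ♟ · ♟ · · ♟
· · · ♟ · · ♟ ·
· · · · · ♟ · ·
· · · · · · · ·
· · · ♙ · ♙ · ♘
♙ ♙ ♙ · ♙ · ♙ ♙
♖ ♘ ♗ ♕ ♔ ♗ · ♖



  a b c d e f g h
  ─────────────────
8│♜ ♞ ♝ ♛ ♚ ♝ ♞ ♜│8
7│♟ ♟ ♟ · ♟ · · ♟│7
6│· · · ♟ · · ♟ ·│6
5│· · · · · ♟ · ·│5
4│· · · · · · · ·│4
3│· · · ♙ · ♙ · ♘│3
2│♙ ♙ ♙ · ♙ · ♙ ♙│2
1│♖ ♘ ♗ ♕ ♔ ♗ · ♖│1
  ─────────────────
  a b c d e f g h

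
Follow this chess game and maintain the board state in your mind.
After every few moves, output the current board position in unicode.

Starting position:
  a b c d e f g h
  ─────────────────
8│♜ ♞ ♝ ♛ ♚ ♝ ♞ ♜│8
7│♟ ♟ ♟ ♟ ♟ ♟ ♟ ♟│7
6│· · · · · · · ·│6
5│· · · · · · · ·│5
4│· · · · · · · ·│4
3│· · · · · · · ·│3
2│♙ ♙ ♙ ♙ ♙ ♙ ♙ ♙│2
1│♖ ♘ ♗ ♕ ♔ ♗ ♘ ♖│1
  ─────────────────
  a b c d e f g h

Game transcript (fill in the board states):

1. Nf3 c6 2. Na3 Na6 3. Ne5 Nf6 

  a b c d e f g h
  ─────────────────
8│♜ · ♝ ♛ ♚ ♝ · ♜│8
7│♟ ♟ · ♟ ♟ ♟ ♟ ♟│7
6│♞ · ♟ · · ♞ · ·│6
5│· · · · ♘ · · ·│5
4│· · · · · · · ·│4
3│♘ · · · · · · ·│3
2│♙ ♙ ♙ ♙ ♙ ♙ ♙ ♙│2
1│♖ · ♗ ♕ ♔ ♗ · ♖│1
  ─────────────────
  a b c d e f g h

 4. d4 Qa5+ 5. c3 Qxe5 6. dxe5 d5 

  a b c d e f g h
  ─────────────────
8│♜ · ♝ · ♚ ♝ · ♜│8
7│♟ ♟ · · ♟ ♟ ♟ ♟│7
6│♞ · ♟ · · ♞ · ·│6
5│· · · ♟ ♙ · · ·│5
4│· · · · · · · ·│4
3│♘ · ♙ · · · · ·│3
2│♙ ♙ · · ♙ ♙ ♙ ♙│2
1│♖ · ♗ ♕ ♔ ♗ · ♖│1
  ─────────────────
  a b c d e f g h

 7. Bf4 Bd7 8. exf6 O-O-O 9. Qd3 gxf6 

  a b c d e f g h
  ─────────────────
8│· · ♚ ♜ · ♝ · ♜│8
7│♟ ♟ · ♝ ♟ ♟ · ♟│7
6│♞ · ♟ · · ♟ · ·│6
5│· · · ♟ · · · ·│5
4│· · · · · ♗ · ·│4
3│♘ · ♙ ♕ · · · ·│3
2│♙ ♙ · · ♙ ♙ ♙ ♙│2
1│♖ · · · ♔ ♗ · ♖│1
  ─────────────────
  a b c d e f g h

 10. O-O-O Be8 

  a b c d e f g h
  ─────────────────
8│· · ♚ ♜ ♝ ♝ · ♜│8
7│♟ ♟ · · ♟ ♟ · ♟│7
6│♞ · ♟ · · ♟ · ·│6
5│· · · ♟ · · · ·│5
4│· · · · · ♗ · ·│4
3│♘ · ♙ ♕ · · · ·│3
2│♙ ♙ · · ♙ ♙ ♙ ♙│2
1│· · ♔ ♖ · ♗ · ♖│1
  ─────────────────
  a b c d e f g h


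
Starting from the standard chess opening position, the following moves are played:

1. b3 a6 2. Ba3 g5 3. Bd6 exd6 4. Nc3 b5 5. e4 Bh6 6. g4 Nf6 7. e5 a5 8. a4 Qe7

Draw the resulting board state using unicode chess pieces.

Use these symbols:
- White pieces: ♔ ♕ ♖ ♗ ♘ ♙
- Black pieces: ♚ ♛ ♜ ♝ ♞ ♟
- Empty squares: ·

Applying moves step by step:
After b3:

♜ ♞ ♝ ♛ ♚ ♝ ♞ ♜
♟ ♟ ♟ ♟ ♟ ♟ ♟ ♟
· · · · · · · ·
· · · · · · · ·
· · · · · · · ·
· ♙ · · · · · ·
♙ · ♙ ♙ ♙ ♙ ♙ ♙
♖ ♘ ♗ ♕ ♔ ♗ ♘ ♖


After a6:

♜ ♞ ♝ ♛ ♚ ♝ ♞ ♜
· ♟ ♟ ♟ ♟ ♟ ♟ ♟
♟ · · · · · · ·
· · · · · · · ·
· · · · · · · ·
· ♙ · · · · · ·
♙ · ♙ ♙ ♙ ♙ ♙ ♙
♖ ♘ ♗ ♕ ♔ ♗ ♘ ♖


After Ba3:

♜ ♞ ♝ ♛ ♚ ♝ ♞ ♜
· ♟ ♟ ♟ ♟ ♟ ♟ ♟
♟ · · · · · · ·
· · · · · · · ·
· · · · · · · ·
♗ ♙ · · · · · ·
♙ · ♙ ♙ ♙ ♙ ♙ ♙
♖ ♘ · ♕ ♔ ♗ ♘ ♖


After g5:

♜ ♞ ♝ ♛ ♚ ♝ ♞ ♜
· ♟ ♟ ♟ ♟ ♟ · ♟
♟ · · · · · · ·
· · · · · · ♟ ·
· · · · · · · ·
♗ ♙ · · · · · ·
♙ · ♙ ♙ ♙ ♙ ♙ ♙
♖ ♘ · ♕ ♔ ♗ ♘ ♖


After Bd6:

♜ ♞ ♝ ♛ ♚ ♝ ♞ ♜
· ♟ ♟ ♟ ♟ ♟ · ♟
♟ · · ♗ · · · ·
· · · · · · ♟ ·
· · · · · · · ·
· ♙ · · · · · ·
♙ · ♙ ♙ ♙ ♙ ♙ ♙
♖ ♘ · ♕ ♔ ♗ ♘ ♖


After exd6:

♜ ♞ ♝ ♛ ♚ ♝ ♞ ♜
· ♟ ♟ ♟ · ♟ · ♟
♟ · · ♟ · · · ·
· · · · · · ♟ ·
· · · · · · · ·
· ♙ · · · · · ·
♙ · ♙ ♙ ♙ ♙ ♙ ♙
♖ ♘ · ♕ ♔ ♗ ♘ ♖


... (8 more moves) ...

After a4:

♜ ♞ ♝ ♛ ♚ · · ♜
· · ♟ ♟ · ♟ · ♟
· · · ♟ · ♞ · ♝
♟ ♟ · · ♙ · ♟ ·
♙ · · · · · ♙ ·
· ♙ ♘ · · · · ·
· · ♙ ♙ · ♙ · ♙
♖ · · ♕ ♔ ♗ ♘ ♖


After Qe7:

♜ ♞ ♝ · ♚ · · ♜
· · ♟ ♟ ♛ ♟ · ♟
· · · ♟ · ♞ · ♝
♟ ♟ · · ♙ · ♟ ·
♙ · · · · · ♙ ·
· ♙ ♘ · · · · ·
· · ♙ ♙ · ♙ · ♙
♖ · · ♕ ♔ ♗ ♘ ♖



  a b c d e f g h
  ─────────────────
8│♜ ♞ ♝ · ♚ · · ♜│8
7│· · ♟ ♟ ♛ ♟ · ♟│7
6│· · · ♟ · ♞ · ♝│6
5│♟ ♟ · · ♙ · ♟ ·│5
4│♙ · · · · · ♙ ·│4
3│· ♙ ♘ · · · · ·│3
2│· · ♙ ♙ · ♙ · ♙│2
1│♖ · · ♕ ♔ ♗ ♘ ♖│1
  ─────────────────
  a b c d e f g h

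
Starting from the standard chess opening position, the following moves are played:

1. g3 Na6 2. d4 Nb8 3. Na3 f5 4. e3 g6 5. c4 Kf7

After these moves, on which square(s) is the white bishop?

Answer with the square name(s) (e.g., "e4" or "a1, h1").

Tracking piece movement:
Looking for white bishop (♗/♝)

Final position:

  a b c d e f g h
  ─────────────────
8│♜ ♞ ♝ ♛ · ♝ ♞ ♜│8
7│♟ ♟ ♟ ♟ ♟ ♚ · ♟│7
6│· · · · · · ♟ ·│6
5│· · · · · ♟ · ·│5
4│· · ♙ ♙ · · · ·│4
3│♘ · · · ♙ · ♙ ·│3
2│♙ ♙ · · · ♙ · ♙│2
1│♖ · ♗ ♕ ♔ ♗ ♘ ♖│1
  ─────────────────
  a b c d e f g h


c1, f1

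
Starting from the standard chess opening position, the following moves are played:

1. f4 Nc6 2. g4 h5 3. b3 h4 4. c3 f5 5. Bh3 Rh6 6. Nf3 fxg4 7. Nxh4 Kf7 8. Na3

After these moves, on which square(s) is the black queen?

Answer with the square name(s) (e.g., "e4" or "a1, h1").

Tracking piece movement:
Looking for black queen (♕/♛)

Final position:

  a b c d e f g h
  ─────────────────
8│♜ · ♝ ♛ · ♝ ♞ ·│8
7│♟ ♟ ♟ ♟ ♟ ♚ ♟ ·│7
6│· · ♞ · · · · ♜│6
5│· · · · · · · ·│5
4│· · · · · ♙ ♟ ♘│4
3│♘ ♙ ♙ · · · · ♗│3
2│♙ · · ♙ ♙ · · ♙│2
1│♖ · ♗ ♕ ♔ · · ♖│1
  ─────────────────
  a b c d e f g h


d8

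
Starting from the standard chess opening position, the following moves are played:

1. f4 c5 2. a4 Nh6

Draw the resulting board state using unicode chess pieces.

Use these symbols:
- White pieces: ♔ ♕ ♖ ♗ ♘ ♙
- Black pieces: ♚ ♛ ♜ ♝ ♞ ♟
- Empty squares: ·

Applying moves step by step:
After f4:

♜ ♞ ♝ ♛ ♚ ♝ ♞ ♜
♟ ♟ ♟ ♟ ♟ ♟ ♟ ♟
· · · · · · · ·
· · · · · · · ·
· · · · · ♙ · ·
· · · · · · · ·
♙ ♙ ♙ ♙ ♙ · ♙ ♙
♖ ♘ ♗ ♕ ♔ ♗ ♘ ♖


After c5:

♜ ♞ ♝ ♛ ♚ ♝ ♞ ♜
♟ ♟ · ♟ ♟ ♟ ♟ ♟
· · · · · · · ·
· · ♟ · · · · ·
· · · · · ♙ · ·
· · · · · · · ·
♙ ♙ ♙ ♙ ♙ · ♙ ♙
♖ ♘ ♗ ♕ ♔ ♗ ♘ ♖


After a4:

♜ ♞ ♝ ♛ ♚ ♝ ♞ ♜
♟ ♟ · ♟ ♟ ♟ ♟ ♟
· · · · · · · ·
· · ♟ · · · · ·
♙ · · · · ♙ · ·
· · · · · · · ·
· ♙ ♙ ♙ ♙ · ♙ ♙
♖ ♘ ♗ ♕ ♔ ♗ ♘ ♖


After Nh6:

♜ ♞ ♝ ♛ ♚ ♝ · ♜
♟ ♟ · ♟ ♟ ♟ ♟ ♟
· · · · · · · ♞
· · ♟ · · · · ·
♙ · · · · ♙ · ·
· · · · · · · ·
· ♙ ♙ ♙ ♙ · ♙ ♙
♖ ♘ ♗ ♕ ♔ ♗ ♘ ♖



  a b c d e f g h
  ─────────────────
8│♜ ♞ ♝ ♛ ♚ ♝ · ♜│8
7│♟ ♟ · ♟ ♟ ♟ ♟ ♟│7
6│· · · · · · · ♞│6
5│· · ♟ · · · · ·│5
4│♙ · · · · ♙ · ·│4
3│· · · · · · · ·│3
2│· ♙ ♙ ♙ ♙ · ♙ ♙│2
1│♖ ♘ ♗ ♕ ♔ ♗ ♘ ♖│1
  ─────────────────
  a b c d e f g h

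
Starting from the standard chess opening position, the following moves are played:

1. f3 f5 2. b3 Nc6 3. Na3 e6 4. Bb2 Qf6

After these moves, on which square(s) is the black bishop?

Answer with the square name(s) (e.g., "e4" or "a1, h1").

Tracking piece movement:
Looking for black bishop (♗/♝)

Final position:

  a b c d e f g h
  ─────────────────
8│♜ · ♝ · ♚ ♝ ♞ ♜│8
7│♟ ♟ ♟ ♟ · · ♟ ♟│7
6│· · ♞ · ♟ ♛ · ·│6
5│· · · · · ♟ · ·│5
4│· · · · · · · ·│4
3│♘ ♙ · · · ♙ · ·│3
2│♙ ♗ ♙ ♙ ♙ · ♙ ♙│2
1│♖ · · ♕ ♔ ♗ ♘ ♖│1
  ─────────────────
  a b c d e f g h


c8, f8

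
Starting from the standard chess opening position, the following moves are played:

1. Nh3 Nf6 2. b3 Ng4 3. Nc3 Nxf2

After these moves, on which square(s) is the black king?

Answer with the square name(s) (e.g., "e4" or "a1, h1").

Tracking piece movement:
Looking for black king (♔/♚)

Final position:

  a b c d e f g h
  ─────────────────
8│♜ ♞ ♝ ♛ ♚ ♝ · ♜│8
7│♟ ♟ ♟ ♟ ♟ ♟ ♟ ♟│7
6│· · · · · · · ·│6
5│· · · · · · · ·│5
4│· · · · · · · ·│4
3│· ♙ ♘ · · · · ♘│3
2│♙ · ♙ ♙ ♙ ♞ ♙ ♙│2
1│♖ · ♗ ♕ ♔ ♗ · ♖│1
  ─────────────────
  a b c d e f g h


e8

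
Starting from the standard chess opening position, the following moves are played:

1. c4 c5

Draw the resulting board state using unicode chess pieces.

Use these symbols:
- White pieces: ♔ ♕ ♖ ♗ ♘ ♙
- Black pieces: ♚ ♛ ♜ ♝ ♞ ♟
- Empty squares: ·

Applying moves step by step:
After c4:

♜ ♞ ♝ ♛ ♚ ♝ ♞ ♜
♟ ♟ ♟ ♟ ♟ ♟ ♟ ♟
· · · · · · · ·
· · · · · · · ·
· · ♙ · · · · ·
· · · · · · · ·
♙ ♙ · ♙ ♙ ♙ ♙ ♙
♖ ♘ ♗ ♕ ♔ ♗ ♘ ♖


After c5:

♜ ♞ ♝ ♛ ♚ ♝ ♞ ♜
♟ ♟ · ♟ ♟ ♟ ♟ ♟
· · · · · · · ·
· · ♟ · · · · ·
· · ♙ · · · · ·
· · · · · · · ·
♙ ♙ · ♙ ♙ ♙ ♙ ♙
♖ ♘ ♗ ♕ ♔ ♗ ♘ ♖



  a b c d e f g h
  ─────────────────
8│♜ ♞ ♝ ♛ ♚ ♝ ♞ ♜│8
7│♟ ♟ · ♟ ♟ ♟ ♟ ♟│7
6│· · · · · · · ·│6
5│· · ♟ · · · · ·│5
4│· · ♙ · · · · ·│4
3│· · · · · · · ·│3
2│♙ ♙ · ♙ ♙ ♙ ♙ ♙│2
1│♖ ♘ ♗ ♕ ♔ ♗ ♘ ♖│1
  ─────────────────
  a b c d e f g h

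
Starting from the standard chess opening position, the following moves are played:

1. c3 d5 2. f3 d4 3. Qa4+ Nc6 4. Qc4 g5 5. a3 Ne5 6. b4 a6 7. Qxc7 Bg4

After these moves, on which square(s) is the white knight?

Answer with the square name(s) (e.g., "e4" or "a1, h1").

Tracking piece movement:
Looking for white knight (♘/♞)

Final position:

  a b c d e f g h
  ─────────────────
8│♜ · · ♛ ♚ ♝ ♞ ♜│8
7│· ♟ ♕ · ♟ ♟ · ♟│7
6│♟ · · · · · · ·│6
5│· · · · ♞ · ♟ ·│5
4│· ♙ · ♟ · · ♝ ·│4
3│♙ · ♙ · · ♙ · ·│3
2│· · · ♙ ♙ · ♙ ♙│2
1│♖ ♘ ♗ · ♔ ♗ ♘ ♖│1
  ─────────────────
  a b c d e f g h


b1, g1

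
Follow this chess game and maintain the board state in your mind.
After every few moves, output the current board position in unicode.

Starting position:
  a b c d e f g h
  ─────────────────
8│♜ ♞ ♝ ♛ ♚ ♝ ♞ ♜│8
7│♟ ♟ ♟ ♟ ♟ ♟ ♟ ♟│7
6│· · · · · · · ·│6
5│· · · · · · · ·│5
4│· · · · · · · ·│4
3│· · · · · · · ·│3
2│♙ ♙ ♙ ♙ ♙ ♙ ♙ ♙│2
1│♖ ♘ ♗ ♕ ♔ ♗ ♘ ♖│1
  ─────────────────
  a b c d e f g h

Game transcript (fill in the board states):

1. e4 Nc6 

  a b c d e f g h
  ─────────────────
8│♜ · ♝ ♛ ♚ ♝ ♞ ♜│8
7│♟ ♟ ♟ ♟ ♟ ♟ ♟ ♟│7
6│· · ♞ · · · · ·│6
5│· · · · · · · ·│5
4│· · · · ♙ · · ·│4
3│· · · · · · · ·│3
2│♙ ♙ ♙ ♙ · ♙ ♙ ♙│2
1│♖ ♘ ♗ ♕ ♔ ♗ ♘ ♖│1
  ─────────────────
  a b c d e f g h

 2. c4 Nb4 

  a b c d e f g h
  ─────────────────
8│♜ · ♝ ♛ ♚ ♝ ♞ ♜│8
7│♟ ♟ ♟ ♟ ♟ ♟ ♟ ♟│7
6│· · · · · · · ·│6
5│· · · · · · · ·│5
4│· ♞ ♙ · ♙ · · ·│4
3│· · · · · · · ·│3
2│♙ ♙ · ♙ · ♙ ♙ ♙│2
1│♖ ♘ ♗ ♕ ♔ ♗ ♘ ♖│1
  ─────────────────
  a b c d e f g h

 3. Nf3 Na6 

  a b c d e f g h
  ─────────────────
8│♜ · ♝ ♛ ♚ ♝ ♞ ♜│8
7│♟ ♟ ♟ ♟ ♟ ♟ ♟ ♟│7
6│♞ · · · · · · ·│6
5│· · · · · · · ·│5
4│· · ♙ · ♙ · · ·│4
3│· · · · · ♘ · ·│3
2│♙ ♙ · ♙ · ♙ ♙ ♙│2
1│♖ ♘ ♗ ♕ ♔ ♗ · ♖│1
  ─────────────────
  a b c d e f g h



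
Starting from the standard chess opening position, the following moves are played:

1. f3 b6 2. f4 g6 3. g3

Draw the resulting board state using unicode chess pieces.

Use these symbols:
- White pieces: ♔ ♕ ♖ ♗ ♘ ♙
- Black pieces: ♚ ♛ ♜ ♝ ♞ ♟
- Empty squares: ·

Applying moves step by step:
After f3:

♜ ♞ ♝ ♛ ♚ ♝ ♞ ♜
♟ ♟ ♟ ♟ ♟ ♟ ♟ ♟
· · · · · · · ·
· · · · · · · ·
· · · · · · · ·
· · · · · ♙ · ·
♙ ♙ ♙ ♙ ♙ · ♙ ♙
♖ ♘ ♗ ♕ ♔ ♗ ♘ ♖


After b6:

♜ ♞ ♝ ♛ ♚ ♝ ♞ ♜
♟ · ♟ ♟ ♟ ♟ ♟ ♟
· ♟ · · · · · ·
· · · · · · · ·
· · · · · · · ·
· · · · · ♙ · ·
♙ ♙ ♙ ♙ ♙ · ♙ ♙
♖ ♘ ♗ ♕ ♔ ♗ ♘ ♖


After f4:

♜ ♞ ♝ ♛ ♚ ♝ ♞ ♜
♟ · ♟ ♟ ♟ ♟ ♟ ♟
· ♟ · · · · · ·
· · · · · · · ·
· · · · · ♙ · ·
· · · · · · · ·
♙ ♙ ♙ ♙ ♙ · ♙ ♙
♖ ♘ ♗ ♕ ♔ ♗ ♘ ♖


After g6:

♜ ♞ ♝ ♛ ♚ ♝ ♞ ♜
♟ · ♟ ♟ ♟ ♟ · ♟
· ♟ · · · · ♟ ·
· · · · · · · ·
· · · · · ♙ · ·
· · · · · · · ·
♙ ♙ ♙ ♙ ♙ · ♙ ♙
♖ ♘ ♗ ♕ ♔ ♗ ♘ ♖


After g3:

♜ ♞ ♝ ♛ ♚ ♝ ♞ ♜
♟ · ♟ ♟ ♟ ♟ · ♟
· ♟ · · · · ♟ ·
· · · · · · · ·
· · · · · ♙ · ·
· · · · · · ♙ ·
♙ ♙ ♙ ♙ ♙ · · ♙
♖ ♘ ♗ ♕ ♔ ♗ ♘ ♖



  a b c d e f g h
  ─────────────────
8│♜ ♞ ♝ ♛ ♚ ♝ ♞ ♜│8
7│♟ · ♟ ♟ ♟ ♟ · ♟│7
6│· ♟ · · · · ♟ ·│6
5│· · · · · · · ·│5
4│· · · · · ♙ · ·│4
3│· · · · · · ♙ ·│3
2│♙ ♙ ♙ ♙ ♙ · · ♙│2
1│♖ ♘ ♗ ♕ ♔ ♗ ♘ ♖│1
  ─────────────────
  a b c d e f g h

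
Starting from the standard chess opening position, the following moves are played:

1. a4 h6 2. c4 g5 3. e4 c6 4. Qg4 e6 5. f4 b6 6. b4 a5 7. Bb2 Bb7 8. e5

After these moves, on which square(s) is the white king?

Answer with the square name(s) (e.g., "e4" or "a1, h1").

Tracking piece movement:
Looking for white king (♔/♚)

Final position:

  a b c d e f g h
  ─────────────────
8│♜ ♞ · ♛ ♚ ♝ ♞ ♜│8
7│· ♝ · ♟ · ♟ · ·│7
6│· ♟ ♟ · ♟ · · ♟│6
5│♟ · · · ♙ · ♟ ·│5
4│♙ ♙ ♙ · · ♙ ♕ ·│4
3│· · · · · · · ·│3
2│· ♗ · ♙ · · ♙ ♙│2
1│♖ ♘ · · ♔ ♗ ♘ ♖│1
  ─────────────────
  a b c d e f g h


e1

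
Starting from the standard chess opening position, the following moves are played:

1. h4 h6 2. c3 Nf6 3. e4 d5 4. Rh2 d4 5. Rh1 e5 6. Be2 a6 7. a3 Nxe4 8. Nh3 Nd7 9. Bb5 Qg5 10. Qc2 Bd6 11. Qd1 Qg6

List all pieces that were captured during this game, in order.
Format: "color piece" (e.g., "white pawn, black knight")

Tracking captures:
  Nxe4: captured white pawn

white pawn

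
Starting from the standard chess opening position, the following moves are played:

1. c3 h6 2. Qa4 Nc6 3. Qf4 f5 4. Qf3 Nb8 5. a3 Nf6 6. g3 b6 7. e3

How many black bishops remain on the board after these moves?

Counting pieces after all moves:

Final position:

  a b c d e f g h
  ─────────────────
8│♜ ♞ ♝ ♛ ♚ ♝ · ♜│8
7│♟ · ♟ ♟ ♟ · ♟ ·│7
6│· ♟ · · · ♞ · ♟│6
5│· · · · · ♟ · ·│5
4│· · · · · · · ·│4
3│♙ · ♙ · ♙ ♕ ♙ ·│3
2│· ♙ · ♙ · ♙ · ♙│2
1│♖ ♘ ♗ · ♔ ♗ ♘ ♖│1
  ─────────────────
  a b c d e f g h


2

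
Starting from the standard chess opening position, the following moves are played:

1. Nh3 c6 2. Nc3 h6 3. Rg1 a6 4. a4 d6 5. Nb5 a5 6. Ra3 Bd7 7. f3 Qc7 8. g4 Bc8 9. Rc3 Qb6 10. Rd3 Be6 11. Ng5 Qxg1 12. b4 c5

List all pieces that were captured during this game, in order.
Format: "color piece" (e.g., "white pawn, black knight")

Tracking captures:
  Qxg1: captured white rook

white rook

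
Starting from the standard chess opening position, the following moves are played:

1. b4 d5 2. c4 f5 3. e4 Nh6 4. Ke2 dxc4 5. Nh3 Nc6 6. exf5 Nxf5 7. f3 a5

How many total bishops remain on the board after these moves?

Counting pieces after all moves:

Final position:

  a b c d e f g h
  ─────────────────
8│♜ · ♝ ♛ ♚ ♝ · ♜│8
7│· ♟ ♟ · ♟ · ♟ ♟│7
6│· · ♞ · · · · ·│6
5│♟ · · · · ♞ · ·│5
4│· ♙ ♟ · · · · ·│4
3│· · · · · ♙ · ♘│3
2│♙ · · ♙ ♔ · ♙ ♙│2
1│♖ ♘ ♗ ♕ · ♗ · ♖│1
  ─────────────────
  a b c d e f g h


4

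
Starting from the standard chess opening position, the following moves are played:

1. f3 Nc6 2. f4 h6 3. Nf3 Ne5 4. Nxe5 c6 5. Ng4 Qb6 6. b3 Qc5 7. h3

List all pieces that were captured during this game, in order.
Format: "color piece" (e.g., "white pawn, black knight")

Tracking captures:
  Nxe5: captured black knight

black knight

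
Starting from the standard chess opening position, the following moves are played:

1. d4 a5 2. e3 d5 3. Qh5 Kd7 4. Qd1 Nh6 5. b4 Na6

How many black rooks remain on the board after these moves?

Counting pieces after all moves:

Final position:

  a b c d e f g h
  ─────────────────
8│♜ · ♝ ♛ · ♝ · ♜│8
7│· ♟ ♟ ♚ ♟ ♟ ♟ ♟│7
6│♞ · · · · · · ♞│6
5│♟ · · ♟ · · · ·│5
4│· ♙ · ♙ · · · ·│4
3│· · · · ♙ · · ·│3
2│♙ · ♙ · · ♙ ♙ ♙│2
1│♖ ♘ ♗ ♕ ♔ ♗ ♘ ♖│1
  ─────────────────
  a b c d e f g h


2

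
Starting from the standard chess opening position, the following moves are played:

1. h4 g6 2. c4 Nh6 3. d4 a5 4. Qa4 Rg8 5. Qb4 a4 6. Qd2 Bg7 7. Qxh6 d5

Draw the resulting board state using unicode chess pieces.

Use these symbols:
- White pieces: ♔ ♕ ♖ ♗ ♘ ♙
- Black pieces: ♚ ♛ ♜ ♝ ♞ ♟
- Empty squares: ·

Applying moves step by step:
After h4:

♜ ♞ ♝ ♛ ♚ ♝ ♞ ♜
♟ ♟ ♟ ♟ ♟ ♟ ♟ ♟
· · · · · · · ·
· · · · · · · ·
· · · · · · · ♙
· · · · · · · ·
♙ ♙ ♙ ♙ ♙ ♙ ♙ ·
♖ ♘ ♗ ♕ ♔ ♗ ♘ ♖


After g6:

♜ ♞ ♝ ♛ ♚ ♝ ♞ ♜
♟ ♟ ♟ ♟ ♟ ♟ · ♟
· · · · · · ♟ ·
· · · · · · · ·
· · · · · · · ♙
· · · · · · · ·
♙ ♙ ♙ ♙ ♙ ♙ ♙ ·
♖ ♘ ♗ ♕ ♔ ♗ ♘ ♖


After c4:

♜ ♞ ♝ ♛ ♚ ♝ ♞ ♜
♟ ♟ ♟ ♟ ♟ ♟ · ♟
· · · · · · ♟ ·
· · · · · · · ·
· · ♙ · · · · ♙
· · · · · · · ·
♙ ♙ · ♙ ♙ ♙ ♙ ·
♖ ♘ ♗ ♕ ♔ ♗ ♘ ♖


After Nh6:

♜ ♞ ♝ ♛ ♚ ♝ · ♜
♟ ♟ ♟ ♟ ♟ ♟ · ♟
· · · · · · ♟ ♞
· · · · · · · ·
· · ♙ · · · · ♙
· · · · · · · ·
♙ ♙ · ♙ ♙ ♙ ♙ ·
♖ ♘ ♗ ♕ ♔ ♗ ♘ ♖


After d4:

♜ ♞ ♝ ♛ ♚ ♝ · ♜
♟ ♟ ♟ ♟ ♟ ♟ · ♟
· · · · · · ♟ ♞
· · · · · · · ·
· · ♙ ♙ · · · ♙
· · · · · · · ·
♙ ♙ · · ♙ ♙ ♙ ·
♖ ♘ ♗ ♕ ♔ ♗ ♘ ♖


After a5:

♜ ♞ ♝ ♛ ♚ ♝ · ♜
· ♟ ♟ ♟ ♟ ♟ · ♟
· · · · · · ♟ ♞
♟ · · · · · · ·
· · ♙ ♙ · · · ♙
· · · · · · · ·
♙ ♙ · · ♙ ♙ ♙ ·
♖ ♘ ♗ ♕ ♔ ♗ ♘ ♖


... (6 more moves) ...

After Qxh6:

♜ ♞ ♝ ♛ ♚ · ♜ ·
· ♟ ♟ ♟ ♟ ♟ ♝ ♟
· · · · · · ♟ ♕
· · · · · · · ·
♟ · ♙ ♙ · · · ♙
· · · · · · · ·
♙ ♙ · · ♙ ♙ ♙ ·
♖ ♘ ♗ · ♔ ♗ ♘ ♖


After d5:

♜ ♞ ♝ ♛ ♚ · ♜ ·
· ♟ ♟ · ♟ ♟ ♝ ♟
· · · · · · ♟ ♕
· · · ♟ · · · ·
♟ · ♙ ♙ · · · ♙
· · · · · · · ·
♙ ♙ · · ♙ ♙ ♙ ·
♖ ♘ ♗ · ♔ ♗ ♘ ♖



  a b c d e f g h
  ─────────────────
8│♜ ♞ ♝ ♛ ♚ · ♜ ·│8
7│· ♟ ♟ · ♟ ♟ ♝ ♟│7
6│· · · · · · ♟ ♕│6
5│· · · ♟ · · · ·│5
4│♟ · ♙ ♙ · · · ♙│4
3│· · · · · · · ·│3
2│♙ ♙ · · ♙ ♙ ♙ ·│2
1│♖ ♘ ♗ · ♔ ♗ ♘ ♖│1
  ─────────────────
  a b c d e f g h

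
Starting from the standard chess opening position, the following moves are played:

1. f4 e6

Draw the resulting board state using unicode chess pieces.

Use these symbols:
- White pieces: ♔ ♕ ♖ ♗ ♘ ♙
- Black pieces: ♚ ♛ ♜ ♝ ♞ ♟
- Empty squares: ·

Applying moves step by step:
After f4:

♜ ♞ ♝ ♛ ♚ ♝ ♞ ♜
♟ ♟ ♟ ♟ ♟ ♟ ♟ ♟
· · · · · · · ·
· · · · · · · ·
· · · · · ♙ · ·
· · · · · · · ·
♙ ♙ ♙ ♙ ♙ · ♙ ♙
♖ ♘ ♗ ♕ ♔ ♗ ♘ ♖


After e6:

♜ ♞ ♝ ♛ ♚ ♝ ♞ ♜
♟ ♟ ♟ ♟ · ♟ ♟ ♟
· · · · ♟ · · ·
· · · · · · · ·
· · · · · ♙ · ·
· · · · · · · ·
♙ ♙ ♙ ♙ ♙ · ♙ ♙
♖ ♘ ♗ ♕ ♔ ♗ ♘ ♖



  a b c d e f g h
  ─────────────────
8│♜ ♞ ♝ ♛ ♚ ♝ ♞ ♜│8
7│♟ ♟ ♟ ♟ · ♟ ♟ ♟│7
6│· · · · ♟ · · ·│6
5│· · · · · · · ·│5
4│· · · · · ♙ · ·│4
3│· · · · · · · ·│3
2│♙ ♙ ♙ ♙ ♙ · ♙ ♙│2
1│♖ ♘ ♗ ♕ ♔ ♗ ♘ ♖│1
  ─────────────────
  a b c d e f g h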